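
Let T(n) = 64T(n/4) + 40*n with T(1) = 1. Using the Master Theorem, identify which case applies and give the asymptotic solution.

a=64, b=4, f(n)=40*n.
log_4(64) = 3 > 1.
Since f(n) = O(n^1) is polynomially smaller than n^3, Case 1 applies.
T(n) = Theta(n^3).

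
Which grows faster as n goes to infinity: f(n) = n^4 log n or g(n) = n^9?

g(n) = n^9 grows faster: n^9 / (n^4 log n) = n^5/log n -> infinity.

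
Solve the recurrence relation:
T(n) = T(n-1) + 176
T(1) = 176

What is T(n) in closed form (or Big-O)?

Unrolling: T(n) = T(n-1) + 176 = T(n-2) + 2*176 = ... = T(1) + (n-1)*176 = 176 + (n-1)*176 = 176n.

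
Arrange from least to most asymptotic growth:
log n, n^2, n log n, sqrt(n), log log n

Ordered by growth rate: log log n < log n < sqrt(n) < n log n < n^2.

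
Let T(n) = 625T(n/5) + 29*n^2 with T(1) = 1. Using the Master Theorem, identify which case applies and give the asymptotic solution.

a=625, b=5, f(n)=29*n^2.
log_5(625) = 4 > 2.
Since f(n) = O(n^2) is polynomially smaller than n^4, Case 1 applies.
T(n) = Theta(n^4).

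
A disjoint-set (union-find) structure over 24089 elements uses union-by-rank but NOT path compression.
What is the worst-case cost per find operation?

Union-by-rank alone keeps every tree's height <= log_2(24089) ~= 14.6. Each find traverses from a node to its root, costing O(height) = O(log n). Without path compression this bound is tight.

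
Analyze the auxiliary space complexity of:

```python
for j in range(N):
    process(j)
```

Space complexity: O(1).
Only a constant amount of auxiliary storage is used; nothing grows with n.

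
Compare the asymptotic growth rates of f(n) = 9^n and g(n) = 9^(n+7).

f(n) = 9^n and g(n) = 9^(n+7) are Theta of each other: 9^(n+7) = 9^7 * 9^n = Theta(9^n).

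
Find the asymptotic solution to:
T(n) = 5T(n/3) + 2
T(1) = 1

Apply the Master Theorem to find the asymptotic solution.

a=5, b=3, f(n)=2. log_3(5) = 1.465. Case 1 of Master Theorem: T(n) = O(n^1.465).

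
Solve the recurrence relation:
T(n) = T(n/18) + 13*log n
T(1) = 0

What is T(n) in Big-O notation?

Each of the log_18(n) levels adds O(log n). T(n) = O(log^2 n).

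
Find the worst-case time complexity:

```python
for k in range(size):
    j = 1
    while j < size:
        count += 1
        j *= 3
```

Time complexity: O(n log n).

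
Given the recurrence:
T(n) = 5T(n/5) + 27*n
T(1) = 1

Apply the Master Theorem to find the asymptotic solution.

a=5, b=5, f(n)=27*n. log_5(5) = 1. Case 2: T(n) = O(n log n).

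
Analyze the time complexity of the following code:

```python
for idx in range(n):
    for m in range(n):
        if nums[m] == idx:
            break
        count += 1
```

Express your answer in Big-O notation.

Time complexity: O(n^2).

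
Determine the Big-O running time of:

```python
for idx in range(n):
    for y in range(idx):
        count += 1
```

Time complexity: O(n^2).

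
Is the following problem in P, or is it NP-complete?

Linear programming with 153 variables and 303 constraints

This problem is in P: the ellipsoid and interior-point methods run in polynomial time.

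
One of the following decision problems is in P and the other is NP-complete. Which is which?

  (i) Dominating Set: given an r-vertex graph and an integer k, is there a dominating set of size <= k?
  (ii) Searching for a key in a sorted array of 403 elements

(i) is NP-complete: reduces from Set Cover (with k part of the input).
(ii) is P: binary search runs in O(log n).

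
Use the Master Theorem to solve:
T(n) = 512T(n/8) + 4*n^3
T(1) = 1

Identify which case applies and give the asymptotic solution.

a=512, b=8, f(n)=4*n^3.
log_8(512) = 3, so n^(log_b(a)) = n^3.
f(n) = Theta(n^3), so Case 2 applies.
T(n) = Theta(n^3 log n).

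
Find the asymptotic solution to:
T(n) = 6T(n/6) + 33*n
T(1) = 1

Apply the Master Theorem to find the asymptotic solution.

a=6, b=6, f(n)=33*n. log_6(6) = 1. Case 2: T(n) = O(n log n).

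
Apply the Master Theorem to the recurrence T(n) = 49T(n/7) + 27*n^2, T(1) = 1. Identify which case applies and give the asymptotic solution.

a=49, b=7, f(n)=27*n^2.
log_7(49) = 2, so n^(log_b(a)) = n^2.
f(n) = Theta(n^2), so Case 2 applies.
T(n) = Theta(n^2 log n).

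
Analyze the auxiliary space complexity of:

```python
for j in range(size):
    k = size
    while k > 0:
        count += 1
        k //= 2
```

Space complexity: O(1).
Only a constant amount of auxiliary storage is used; nothing grows with n.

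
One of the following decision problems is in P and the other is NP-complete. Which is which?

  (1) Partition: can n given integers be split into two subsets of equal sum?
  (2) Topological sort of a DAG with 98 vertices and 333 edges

(1) is NP-complete: Subset Sum reduces to it (one of Karp's 21 NP-complete problems).
(2) is P: DFS-based topological sort runs in O(V+E).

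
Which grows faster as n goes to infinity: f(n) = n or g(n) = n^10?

g(n) = n^10 grows faster: n^10/n = n^9 -> infinity.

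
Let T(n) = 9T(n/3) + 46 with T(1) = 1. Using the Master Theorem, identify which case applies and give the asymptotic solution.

a=9, b=3, f(n)=46.
log_3(9) = 2 > 0.
Since f(n) = O(n^0) is polynomially smaller than n^2, Case 1 applies.
T(n) = Theta(n^2).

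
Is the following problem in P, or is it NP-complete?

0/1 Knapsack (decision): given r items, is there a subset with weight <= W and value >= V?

This problem is NP-complete: reduces from Subset Sum.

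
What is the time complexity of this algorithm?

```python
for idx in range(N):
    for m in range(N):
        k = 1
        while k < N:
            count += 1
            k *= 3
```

Time complexity: O(n^2 log n).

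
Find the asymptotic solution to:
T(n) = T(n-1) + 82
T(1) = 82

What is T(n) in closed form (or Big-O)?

Unrolling: T(n) = T(n-1) + 82 = T(n-2) + 2*82 = ... = T(1) + (n-1)*82 = 82 + (n-1)*82 = 82n.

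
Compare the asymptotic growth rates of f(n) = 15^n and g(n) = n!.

g(n) = n! grows faster: n!/15^n -> infinity by Stirling.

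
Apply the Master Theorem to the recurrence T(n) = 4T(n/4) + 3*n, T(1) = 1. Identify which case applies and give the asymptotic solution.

a=4, b=4, f(n)=3*n.
log_4(4) = 1, so n^(log_b(a)) = n.
f(n) = Theta(n), so Case 2 applies.
T(n) = Theta(n log n).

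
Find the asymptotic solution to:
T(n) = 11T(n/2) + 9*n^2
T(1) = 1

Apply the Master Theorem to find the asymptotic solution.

a=11, b=2, f(n)=9*n^2. log_2(11) = 3.459. Case 1 of Master Theorem: T(n) = O(n^3.459).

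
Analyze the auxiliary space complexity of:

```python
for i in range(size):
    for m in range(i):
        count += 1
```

Space complexity: O(1).
Only a constant amount of auxiliary storage is used; nothing grows with n.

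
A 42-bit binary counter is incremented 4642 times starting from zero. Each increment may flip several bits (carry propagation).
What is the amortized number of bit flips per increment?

Bit i flips on every 2^i-th increment, so over 4642 increments bit i flips floor(4642/2^i) times. Summing over i: total flips < 2 * 4642. Amortized: < 2 = O(1) per increment.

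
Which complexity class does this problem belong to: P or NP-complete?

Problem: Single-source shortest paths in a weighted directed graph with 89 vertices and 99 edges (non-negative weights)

This problem is in P: Dijkstra's algorithm runs in O((V+E) log V).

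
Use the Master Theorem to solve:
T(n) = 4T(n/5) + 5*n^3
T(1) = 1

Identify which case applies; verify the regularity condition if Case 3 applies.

a=4, b=5, f(n)=5*n^3.
log_5(4) = 0.8614 < 3.
f(n) = Omega(n^(0.8614+epsilon)) for some epsilon > 0, so Case 3 is the candidate.
Regularity: a*f(n/b) = 4*5*(n/5)^3 = (4/125)*5*n^3 <= c*f(n) with c = 4/125 < 1. Satisfied.
Case 3: T(n) = Theta(n^3).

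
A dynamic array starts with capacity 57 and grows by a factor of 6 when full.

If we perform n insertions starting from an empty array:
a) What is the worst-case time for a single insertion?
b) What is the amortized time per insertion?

(a) Worst-case single insertion: O(n) -- when the array is full at capacity c, the resize copies all c elements, and c can be Theta(n).
(b) Resizes happen at sizes 57, 342, 2052, ... Total copy cost for n insertions: 57 + 342 + ... = O(n) (geometric series with ratio 1/6). Amortized cost per insertion: O(n)/n = O(1).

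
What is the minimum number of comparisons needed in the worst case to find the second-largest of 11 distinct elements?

Lower bound: finding the max needs 11-1 comparisons. By the adversary weight-doubling argument, the max must personally win >= ceil(log_2(11)) = 4 comparisons; the 2nd-largest is among those 4 losers, needing 4-1 more comparisons. Total >= 11-1 + 4-1 = 13. A balanced knockout tournament achieves this.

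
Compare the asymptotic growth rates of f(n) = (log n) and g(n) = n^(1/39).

g(n) = n^(1/39) grows faster: any positive power of n dominates any polylog.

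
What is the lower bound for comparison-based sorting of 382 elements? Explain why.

A comparison-based sorting algorithm corresponds to a decision tree. With 382! possible permutations, the tree has 382! leaves. The height is at least log_2(382!) = Omega(n log n) by Stirling's approximation.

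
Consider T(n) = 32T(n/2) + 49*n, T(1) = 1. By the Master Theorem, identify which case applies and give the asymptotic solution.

a=32, b=2, f(n)=49*n.
log_2(32) = 5 > 1.
Since f(n) = O(n^1) is polynomially smaller than n^5, Case 1 applies.
T(n) = Theta(n^5).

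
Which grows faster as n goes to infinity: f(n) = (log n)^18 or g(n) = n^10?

g(n) = n^10 grows faster: any positive polynomial dominates any polylog.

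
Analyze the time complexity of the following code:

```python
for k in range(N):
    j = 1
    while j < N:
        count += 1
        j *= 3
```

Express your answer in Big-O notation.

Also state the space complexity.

Time complexity: O(n log n).
Space complexity: O(1).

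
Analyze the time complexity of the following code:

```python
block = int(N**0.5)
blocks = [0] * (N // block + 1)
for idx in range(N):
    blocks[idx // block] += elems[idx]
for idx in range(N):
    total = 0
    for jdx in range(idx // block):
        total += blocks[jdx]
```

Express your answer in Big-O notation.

Time complexity: O(n * sqrt(n)).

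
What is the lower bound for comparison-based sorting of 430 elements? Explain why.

A comparison-based sorting algorithm corresponds to a decision tree. With 430! possible permutations, the tree has 430! leaves. The height is at least log_2(430!) = Omega(n log n) by Stirling's approximation.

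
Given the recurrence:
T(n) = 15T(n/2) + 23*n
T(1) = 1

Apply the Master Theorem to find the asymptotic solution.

a=15, b=2, f(n)=23*n. log_2(15) = 3.907. Case 1 of Master Theorem: T(n) = O(n^3.907).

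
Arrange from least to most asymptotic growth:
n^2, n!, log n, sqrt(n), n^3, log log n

Ordered by growth rate: log log n < log n < sqrt(n) < n^2 < n^3 < n!.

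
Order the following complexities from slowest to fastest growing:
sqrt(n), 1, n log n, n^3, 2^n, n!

Ordered by growth rate: 1 < sqrt(n) < n log n < n^3 < 2^n < n!.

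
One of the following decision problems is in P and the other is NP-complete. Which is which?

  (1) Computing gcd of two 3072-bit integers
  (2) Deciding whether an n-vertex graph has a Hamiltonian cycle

(1) is P: the Euclidean algorithm runs in polynomial time in the bit-length.
(2) is NP-complete: one of Karp's 21 NP-complete problems.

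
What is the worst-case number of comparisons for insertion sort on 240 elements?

Insertion sort on reverse-sorted input: 1 + 2 + ... + (240-1) = 28680 comparisons.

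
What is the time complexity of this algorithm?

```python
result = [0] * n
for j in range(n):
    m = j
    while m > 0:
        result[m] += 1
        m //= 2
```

Time complexity: O(n log n).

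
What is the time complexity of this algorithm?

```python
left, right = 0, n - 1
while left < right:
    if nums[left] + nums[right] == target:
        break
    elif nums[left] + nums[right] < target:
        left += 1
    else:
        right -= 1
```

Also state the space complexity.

Time complexity: O(n).
Space complexity: O(1).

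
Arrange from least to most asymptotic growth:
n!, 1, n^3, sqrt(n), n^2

Ordered by growth rate: 1 < sqrt(n) < n^2 < n^3 < n!.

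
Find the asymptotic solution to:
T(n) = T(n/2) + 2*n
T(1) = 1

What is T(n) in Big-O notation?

Geometric series: 2*n*(1 + 1/2 + 1/2^2 + ...) = O(n). T(n) = O(n).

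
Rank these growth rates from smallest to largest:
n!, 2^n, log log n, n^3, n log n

Ordered by growth rate: log log n < n log n < n^3 < 2^n < n!.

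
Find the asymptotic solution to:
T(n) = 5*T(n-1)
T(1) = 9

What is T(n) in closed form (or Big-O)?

Each step multiplies by 5. T(n) = T(1)*5^(n-1) = 9*5^(n-1).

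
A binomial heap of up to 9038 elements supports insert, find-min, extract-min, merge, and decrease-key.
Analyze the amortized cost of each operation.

A binomial heap with n <= 9038 elements has at most floor(log_2 9038) + 1 = 14 trees. Using potential Phi = number of trees: Insert adds one tree, but cascading merges reduce count -- amortized O(1). Find-min reads the cached minimum pointer: O(1). Extract-min creates O(log n) new trees: O(log n). Merge combines tree lists: O(log n). Decrease-key sifts the element up its tree of height <= log n: O(log n).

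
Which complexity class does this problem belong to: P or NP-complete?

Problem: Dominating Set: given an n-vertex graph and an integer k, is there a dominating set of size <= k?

This problem is NP-complete: reduces from Set Cover (with k part of the input).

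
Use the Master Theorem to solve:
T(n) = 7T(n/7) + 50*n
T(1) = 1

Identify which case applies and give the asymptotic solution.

a=7, b=7, f(n)=50*n.
log_7(7) = 1, so n^(log_b(a)) = n.
f(n) = Theta(n), so Case 2 applies.
T(n) = Theta(n log n).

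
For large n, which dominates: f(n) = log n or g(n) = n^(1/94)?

g(n) = n^(1/94) grows faster: any positive power of n dominates log n.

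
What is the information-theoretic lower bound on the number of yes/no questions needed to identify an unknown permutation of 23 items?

There are 23! = 25852016738884976640000 permutations. Each yes/no question gives at most 1 bit, so at least ceil(log_2(25852016738884976640000)) = 75 questions are needed.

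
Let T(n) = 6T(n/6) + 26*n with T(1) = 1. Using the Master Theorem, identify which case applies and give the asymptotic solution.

a=6, b=6, f(n)=26*n.
log_6(6) = 1, so n^(log_b(a)) = n.
f(n) = Theta(n), so Case 2 applies.
T(n) = Theta(n log n).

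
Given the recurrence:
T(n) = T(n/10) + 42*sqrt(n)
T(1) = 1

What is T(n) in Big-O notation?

Each level contributes sqrt(n/10^k). Geometric series with ratio 1/sqrt(10) < 1 sums to O(sqrt(n)).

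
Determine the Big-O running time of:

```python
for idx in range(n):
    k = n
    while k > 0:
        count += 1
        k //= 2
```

Time complexity: O(n log n).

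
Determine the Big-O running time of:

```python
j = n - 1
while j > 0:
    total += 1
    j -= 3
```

Time complexity: O(n).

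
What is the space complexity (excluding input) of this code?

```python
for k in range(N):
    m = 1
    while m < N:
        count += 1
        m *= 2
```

Space complexity: O(1).
Only a constant amount of auxiliary storage is used; nothing grows with n.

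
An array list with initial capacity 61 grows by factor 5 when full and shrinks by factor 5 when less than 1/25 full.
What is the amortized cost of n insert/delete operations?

Using potential function Phi = |5*size - capacity|. Resizing costs are offset by potential release. Amortized O(1) per operation.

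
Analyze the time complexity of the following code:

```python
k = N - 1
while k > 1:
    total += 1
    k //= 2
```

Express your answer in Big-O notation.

Time complexity: O(log n).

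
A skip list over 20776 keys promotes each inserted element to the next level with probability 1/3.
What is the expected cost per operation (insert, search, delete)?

Expected number of levels is O(log_3(20776)) = O(log n). A search visits O(1) expected nodes per level over O(log n) levels. Insert/delete are a search plus O(1) pointer updates per level. Expected O(log n) per operation.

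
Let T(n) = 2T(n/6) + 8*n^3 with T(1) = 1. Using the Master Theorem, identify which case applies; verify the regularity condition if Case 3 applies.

a=2, b=6, f(n)=8*n^3.
log_6(2) = 0.3869 < 3.
f(n) = Omega(n^(0.3869+epsilon)) for some epsilon > 0, so Case 3 is the candidate.
Regularity: a*f(n/b) = 2*8*(n/6)^3 = (2/216)*8*n^3 <= c*f(n) with c = 2/216 < 1. Satisfied.
Case 3: T(n) = Theta(n^3).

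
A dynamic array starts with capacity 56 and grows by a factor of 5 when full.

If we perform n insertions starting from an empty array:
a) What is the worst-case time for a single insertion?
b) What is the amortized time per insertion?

(a) Worst-case single insertion: O(n) -- when the array is full at capacity c, the resize copies all c elements, and c can be Theta(n).
(b) Resizes happen at sizes 56, 280, 1400, ... Total copy cost for n insertions: 56 + 280 + ... = O(n) (geometric series with ratio 1/5). Amortized cost per insertion: O(n)/n = O(1).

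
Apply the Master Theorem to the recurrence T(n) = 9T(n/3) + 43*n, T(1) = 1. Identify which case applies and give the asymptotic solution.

a=9, b=3, f(n)=43*n.
log_3(9) = 2 > 1.
Since f(n) = O(n^1) is polynomially smaller than n^2, Case 1 applies.
T(n) = Theta(n^2).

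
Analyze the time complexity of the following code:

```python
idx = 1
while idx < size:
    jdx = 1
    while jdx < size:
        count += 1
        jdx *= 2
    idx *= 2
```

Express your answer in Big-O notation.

Time complexity: O(log^2 n).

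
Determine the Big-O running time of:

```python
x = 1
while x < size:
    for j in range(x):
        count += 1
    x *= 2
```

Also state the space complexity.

Time complexity: O(n).
Space complexity: O(1).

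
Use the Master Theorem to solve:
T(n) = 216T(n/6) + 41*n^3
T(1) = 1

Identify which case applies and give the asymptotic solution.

a=216, b=6, f(n)=41*n^3.
log_6(216) = 3, so n^(log_b(a)) = n^3.
f(n) = Theta(n^3), so Case 2 applies.
T(n) = Theta(n^3 log n).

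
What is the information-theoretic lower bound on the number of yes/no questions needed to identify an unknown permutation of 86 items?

There are 86! = 24227095383672732381765523203441259715284870552429381750838764496720162249742450276789464634901319465571660595200000000000000000000 permutations. Each yes/no question gives at most 1 bit, so at least ceil(log_2(24227095383672732381765523203441259715284870552429381750838764496720162249742450276789464634901319465571660595200000000000000000000)) = 434 questions are needed.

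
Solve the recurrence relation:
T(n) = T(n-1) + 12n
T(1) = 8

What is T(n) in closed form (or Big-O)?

Unrolling: T(n) = 8 + 12*(2 + 3 + ... + n) = 8 + 12*(n(n+1)/2 - 1) = O(n^2).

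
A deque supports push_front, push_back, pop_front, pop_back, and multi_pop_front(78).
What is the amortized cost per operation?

Assign 2 credits to each push operation. A pop uses 1 saved credit. multi_pop_front(78) uses up to 78 saved credits from previous pushes. Credits never go negative. Amortized cost is O(1).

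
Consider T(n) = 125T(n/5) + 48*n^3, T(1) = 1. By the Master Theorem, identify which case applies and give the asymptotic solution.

a=125, b=5, f(n)=48*n^3.
log_5(125) = 3, so n^(log_b(a)) = n^3.
f(n) = Theta(n^3), so Case 2 applies.
T(n) = Theta(n^3 log n).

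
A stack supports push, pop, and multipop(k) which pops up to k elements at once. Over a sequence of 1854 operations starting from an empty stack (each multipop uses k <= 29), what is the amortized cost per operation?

Each element is pushed exactly once and popped at most once (whether by pop or as part of a multipop). So the total number of individual pops over the whole sequence is at most the number of pushes, which is at most 1854. Total work <= 2 * 1854, hence O(1) amortized per operation.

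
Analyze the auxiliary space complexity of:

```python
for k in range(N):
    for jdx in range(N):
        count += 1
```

Space complexity: O(1).
Only a constant amount of auxiliary storage is used; nothing grows with n.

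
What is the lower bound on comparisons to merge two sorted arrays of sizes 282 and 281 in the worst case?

Adversary: with |282 - 281| <= 1 the inputs can be fully interleaved so that every adjacent pair in the merged output comes from different arrays. Then each of the 562 adjacent pairs must be directly compared, or the algorithm cannot determine their relative order. Standard merge meets this bound.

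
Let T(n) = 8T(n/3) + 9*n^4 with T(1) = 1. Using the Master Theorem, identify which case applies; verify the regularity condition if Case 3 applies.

a=8, b=3, f(n)=9*n^4.
log_3(8) = 1.893 < 4.
f(n) = Omega(n^(1.893+epsilon)) for some epsilon > 0, so Case 3 is the candidate.
Regularity: a*f(n/b) = 8*9*(n/3)^4 = (8/81)*9*n^4 <= c*f(n) with c = 8/81 < 1. Satisfied.
Case 3: T(n) = Theta(n^4).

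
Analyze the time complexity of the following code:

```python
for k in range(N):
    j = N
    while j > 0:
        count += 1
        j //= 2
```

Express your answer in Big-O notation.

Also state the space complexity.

Time complexity: O(n log n).
Space complexity: O(1).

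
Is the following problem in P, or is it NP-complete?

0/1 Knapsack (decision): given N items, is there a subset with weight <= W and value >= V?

This problem is NP-complete: reduces from Subset Sum.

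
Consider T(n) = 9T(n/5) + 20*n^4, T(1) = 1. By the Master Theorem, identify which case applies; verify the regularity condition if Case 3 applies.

a=9, b=5, f(n)=20*n^4.
log_5(9) = 1.365 < 4.
f(n) = Omega(n^(1.365+epsilon)) for some epsilon > 0, so Case 3 is the candidate.
Regularity: a*f(n/b) = 9*20*(n/5)^4 = (9/625)*20*n^4 <= c*f(n) with c = 9/625 < 1. Satisfied.
Case 3: T(n) = Theta(n^4).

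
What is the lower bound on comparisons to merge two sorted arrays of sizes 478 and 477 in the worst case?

Adversary: with |478 - 477| <= 1 the inputs can be fully interleaved so that every adjacent pair in the merged output comes from different arrays. Then each of the 954 adjacent pairs must be directly compared, or the algorithm cannot determine their relative order. Standard merge meets this bound.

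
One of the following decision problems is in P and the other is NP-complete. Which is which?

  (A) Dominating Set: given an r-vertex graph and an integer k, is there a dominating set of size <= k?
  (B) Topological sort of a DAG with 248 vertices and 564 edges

(A) is NP-complete: reduces from Set Cover (with k part of the input).
(B) is P: DFS-based topological sort runs in O(V+E).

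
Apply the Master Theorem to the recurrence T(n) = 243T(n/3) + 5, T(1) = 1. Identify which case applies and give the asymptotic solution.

a=243, b=3, f(n)=5.
log_3(243) = 5 > 0.
Since f(n) = O(n^0) is polynomially smaller than n^5, Case 1 applies.
T(n) = Theta(n^5).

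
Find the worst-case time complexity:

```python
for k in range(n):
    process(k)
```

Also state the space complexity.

Time complexity: O(n).
Space complexity: O(1).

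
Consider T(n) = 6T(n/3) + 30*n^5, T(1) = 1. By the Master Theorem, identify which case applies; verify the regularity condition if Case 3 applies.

a=6, b=3, f(n)=30*n^5.
log_3(6) = 1.631 < 5.
f(n) = Omega(n^(1.631+epsilon)) for some epsilon > 0, so Case 3 is the candidate.
Regularity: a*f(n/b) = 6*30*(n/3)^5 = (6/243)*30*n^5 <= c*f(n) with c = 6/243 < 1. Satisfied.
Case 3: T(n) = Theta(n^5).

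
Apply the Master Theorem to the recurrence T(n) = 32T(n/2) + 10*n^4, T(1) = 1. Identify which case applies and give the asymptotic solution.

a=32, b=2, f(n)=10*n^4.
log_2(32) = 5 > 4.
Since f(n) = O(n^4) is polynomially smaller than n^5, Case 1 applies.
T(n) = Theta(n^5).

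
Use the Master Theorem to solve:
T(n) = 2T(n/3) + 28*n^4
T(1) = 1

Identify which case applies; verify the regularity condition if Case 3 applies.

a=2, b=3, f(n)=28*n^4.
log_3(2) = 0.6309 < 4.
f(n) = Omega(n^(0.6309+epsilon)) for some epsilon > 0, so Case 3 is the candidate.
Regularity: a*f(n/b) = 2*28*(n/3)^4 = (2/81)*28*n^4 <= c*f(n) with c = 2/81 < 1. Satisfied.
Case 3: T(n) = Theta(n^4).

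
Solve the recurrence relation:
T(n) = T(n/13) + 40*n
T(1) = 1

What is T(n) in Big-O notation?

Geometric series: 40*n*(1 + 1/13 + 1/13^2 + ...) = O(n). T(n) = O(n).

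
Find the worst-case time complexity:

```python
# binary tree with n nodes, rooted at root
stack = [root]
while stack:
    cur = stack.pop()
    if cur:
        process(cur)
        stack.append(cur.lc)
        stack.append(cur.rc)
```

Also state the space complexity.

Time complexity: O(n).
Space complexity: O(n).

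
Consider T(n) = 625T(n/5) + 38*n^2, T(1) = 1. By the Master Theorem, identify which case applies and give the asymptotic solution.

a=625, b=5, f(n)=38*n^2.
log_5(625) = 4 > 2.
Since f(n) = O(n^2) is polynomially smaller than n^4, Case 1 applies.
T(n) = Theta(n^4).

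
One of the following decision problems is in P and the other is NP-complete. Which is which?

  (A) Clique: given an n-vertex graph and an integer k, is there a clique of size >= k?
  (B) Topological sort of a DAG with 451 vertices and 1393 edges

(A) is NP-complete: complement of Independent Set / Vertex Cover (with k part of the input).
(B) is P: DFS-based topological sort runs in O(V+E).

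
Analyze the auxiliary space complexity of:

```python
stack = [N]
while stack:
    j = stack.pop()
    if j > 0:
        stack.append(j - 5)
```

Space complexity: O(1).
Only a constant amount of auxiliary storage is used; nothing grows with n.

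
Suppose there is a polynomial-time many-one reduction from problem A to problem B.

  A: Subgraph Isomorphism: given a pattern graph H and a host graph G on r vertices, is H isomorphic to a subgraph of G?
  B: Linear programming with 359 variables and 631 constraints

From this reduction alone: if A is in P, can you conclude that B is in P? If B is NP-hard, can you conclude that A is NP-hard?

A poly-time reduction A <=_p B transfers tractability DOWN (B easy => A easy) and hardness UP (A hard => B hard), not the reverse.
From A in P, the reduction alone does NOT give B in P: any problem in P trivially reduces to SAT, yet SAT is not known to be in P.
From B NP-hard, the reduction alone does NOT give A NP-hard: again, easy problems reduce to hard ones.
(Here in fact A is NP-complete and B is in P, so no such reduction is known -- its existence would imply P = NP; the analysis concerns only what the assumed reduction would or would not let you conclude.)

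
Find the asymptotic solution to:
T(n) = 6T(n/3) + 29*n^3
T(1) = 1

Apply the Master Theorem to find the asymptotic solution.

a=6, b=3, f(n)=29*n^3. log_3(6) = 1.631 < 3. Case 3: T(n) = O(n^3).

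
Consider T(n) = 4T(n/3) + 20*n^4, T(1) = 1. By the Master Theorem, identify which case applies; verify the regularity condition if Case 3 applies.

a=4, b=3, f(n)=20*n^4.
log_3(4) = 1.262 < 4.
f(n) = Omega(n^(1.262+epsilon)) for some epsilon > 0, so Case 3 is the candidate.
Regularity: a*f(n/b) = 4*20*(n/3)^4 = (4/81)*20*n^4 <= c*f(n) with c = 4/81 < 1. Satisfied.
Case 3: T(n) = Theta(n^4).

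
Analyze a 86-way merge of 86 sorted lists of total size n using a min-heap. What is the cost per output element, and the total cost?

Maintain a min-heap of size 86 holding the current head of each list. Each output step does one extract-min (O(log 86)) and one insert of that list's next element (O(log 86)). Each of the n elements passes through the heap exactly once, so the total cost is O(n log 86), i.e. O(log 86) per output element.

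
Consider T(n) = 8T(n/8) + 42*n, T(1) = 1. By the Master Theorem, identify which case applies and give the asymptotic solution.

a=8, b=8, f(n)=42*n.
log_8(8) = 1, so n^(log_b(a)) = n.
f(n) = Theta(n), so Case 2 applies.
T(n) = Theta(n log n).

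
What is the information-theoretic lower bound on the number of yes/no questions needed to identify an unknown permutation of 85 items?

There are 85! = 281710411438055027694947944226061159480056634330574206405101912752560026159795933451040286452340924018275123200000000000000000000 permutations. Each yes/no question gives at most 1 bit, so at least ceil(log_2(281710411438055027694947944226061159480056634330574206405101912752560026159795933451040286452340924018275123200000000000000000000)) = 427 questions are needed.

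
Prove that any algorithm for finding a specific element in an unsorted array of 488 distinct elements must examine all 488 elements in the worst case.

Adversary argument: if the algorithm examines fewer than 488 elements, the adversary places the target in an unexamined position. The algorithm cannot distinguish 'not present' from 'in unexamined position'.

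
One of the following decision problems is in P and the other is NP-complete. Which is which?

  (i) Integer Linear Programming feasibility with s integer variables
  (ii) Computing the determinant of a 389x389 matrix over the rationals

(i) is NP-complete: ILP feasibility is NP-complete (LP relaxation is in P).
(ii) is P: Gaussian elimination runs in O(n^3).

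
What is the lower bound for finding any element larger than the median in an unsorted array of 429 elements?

To find an element larger than the median of 429 elements, we must see Omega(n) elements. Without seeing enough elements, an adversary can make any unseen element the median.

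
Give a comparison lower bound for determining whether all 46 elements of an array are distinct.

In the algebraic decision-tree model, the YES region for element distinctness on 46 elements has 46! connected components (one per ordering). Ben-Or's theorem then gives a lower bound of Omega(log(n!)) = Omega(n log n).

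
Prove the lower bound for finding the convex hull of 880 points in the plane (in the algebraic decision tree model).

Reduction from sorting: given 880 numbers x_1,...,x_{880}, map x_i to the point (x_i, x_i^2) on the parabola y = x^2. All points are on the convex hull, and walking the hull gives them in sorted x-order. Since sorting requires Omega(n log n), so does planar convex hull.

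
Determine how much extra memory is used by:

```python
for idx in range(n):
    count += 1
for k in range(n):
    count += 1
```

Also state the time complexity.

Space complexity: O(1).
Only a constant amount of auxiliary storage is used; nothing grows with n.
Time complexity: O(n).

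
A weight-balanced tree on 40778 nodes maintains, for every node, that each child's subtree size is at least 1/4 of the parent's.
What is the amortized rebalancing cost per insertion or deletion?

With balance ratio 1/4, tree height is O(log_{4/1}(40778)) = O(log n). A rebalance at a node of size s costs O(s) but requires Omega(s) updates in that subtree to retrigger. Summed over the O(log n) ancestors of the touched leaf, amortized rebalancing is O(log n).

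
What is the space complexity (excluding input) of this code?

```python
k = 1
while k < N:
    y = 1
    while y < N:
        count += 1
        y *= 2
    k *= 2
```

Space complexity: O(1).
Only a constant amount of auxiliary storage is used; nothing grows with n.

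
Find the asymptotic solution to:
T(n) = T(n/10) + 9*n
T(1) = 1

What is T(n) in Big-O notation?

Geometric series: 9*n*(1 + 1/10 + 1/10^2 + ...) = O(n). T(n) = O(n).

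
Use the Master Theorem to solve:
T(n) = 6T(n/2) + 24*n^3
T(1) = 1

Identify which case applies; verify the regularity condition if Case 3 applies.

a=6, b=2, f(n)=24*n^3.
log_2(6) = 2.585 < 3.
f(n) = Omega(n^(2.585+epsilon)) for some epsilon > 0, so Case 3 is the candidate.
Regularity: a*f(n/b) = 6*24*(n/2)^3 = (6/8)*24*n^3 <= c*f(n) with c = 6/8 < 1. Satisfied.
Case 3: T(n) = Theta(n^3).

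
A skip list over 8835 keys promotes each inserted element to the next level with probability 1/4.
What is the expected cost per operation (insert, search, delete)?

Expected number of levels is O(log_4(8835)) = O(log n). A search visits O(1) expected nodes per level over O(log n) levels. Insert/delete are a search plus O(1) pointer updates per level. Expected O(log n) per operation.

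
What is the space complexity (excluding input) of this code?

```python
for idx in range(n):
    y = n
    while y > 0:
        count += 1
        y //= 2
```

Space complexity: O(1).
Only a constant amount of auxiliary storage is used; nothing grows with n.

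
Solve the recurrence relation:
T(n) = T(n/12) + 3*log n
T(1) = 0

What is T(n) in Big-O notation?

Each of the log_12(n) levels adds O(log n). T(n) = O(log^2 n).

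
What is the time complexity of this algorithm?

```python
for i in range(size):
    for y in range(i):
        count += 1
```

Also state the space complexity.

Time complexity: O(n^2).
Space complexity: O(1).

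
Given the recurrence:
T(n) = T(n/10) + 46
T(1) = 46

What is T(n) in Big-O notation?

Each step divides n by 10 and adds 46. After log_10(n) steps, T(n) = O(log n).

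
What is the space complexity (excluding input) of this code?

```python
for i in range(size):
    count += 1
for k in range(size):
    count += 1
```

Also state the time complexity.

Space complexity: O(1).
Only a constant amount of auxiliary storage is used; nothing grows with n.
Time complexity: O(n).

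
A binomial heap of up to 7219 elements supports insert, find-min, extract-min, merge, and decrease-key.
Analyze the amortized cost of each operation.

A binomial heap with n <= 7219 elements has at most floor(log_2 7219) + 1 = 13 trees. Using potential Phi = number of trees: Insert adds one tree, but cascading merges reduce count -- amortized O(1). Find-min reads the cached minimum pointer: O(1). Extract-min creates O(log n) new trees: O(log n). Merge combines tree lists: O(log n). Decrease-key sifts the element up its tree of height <= log n: O(log n).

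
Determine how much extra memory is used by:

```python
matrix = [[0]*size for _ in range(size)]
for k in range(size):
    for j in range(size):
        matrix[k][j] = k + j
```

Space complexity: O(n^2).
A 2D structure of size n x n is allocated.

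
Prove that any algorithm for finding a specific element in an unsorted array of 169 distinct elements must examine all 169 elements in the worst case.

Adversary argument: if the algorithm examines fewer than 169 elements, the adversary places the target in an unexamined position. The algorithm cannot distinguish 'not present' from 'in unexamined position'.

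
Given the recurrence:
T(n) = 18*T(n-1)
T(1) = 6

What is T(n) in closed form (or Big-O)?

Each step multiplies by 18. T(n) = T(1)*18^(n-1) = 6*18^(n-1).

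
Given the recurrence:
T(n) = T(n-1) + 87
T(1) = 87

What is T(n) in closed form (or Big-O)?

Unrolling: T(n) = T(n-1) + 87 = T(n-2) + 2*87 = ... = T(1) + (n-1)*87 = 87 + (n-1)*87 = 87n.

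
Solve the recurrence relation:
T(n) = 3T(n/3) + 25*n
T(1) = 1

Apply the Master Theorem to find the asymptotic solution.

a=3, b=3, f(n)=25*n. log_3(3) = 1. Case 2: T(n) = O(n log n).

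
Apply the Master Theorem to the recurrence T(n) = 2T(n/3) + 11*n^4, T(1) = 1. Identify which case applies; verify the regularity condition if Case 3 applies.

a=2, b=3, f(n)=11*n^4.
log_3(2) = 0.6309 < 4.
f(n) = Omega(n^(0.6309+epsilon)) for some epsilon > 0, so Case 3 is the candidate.
Regularity: a*f(n/b) = 2*11*(n/3)^4 = (2/81)*11*n^4 <= c*f(n) with c = 2/81 < 1. Satisfied.
Case 3: T(n) = Theta(n^4).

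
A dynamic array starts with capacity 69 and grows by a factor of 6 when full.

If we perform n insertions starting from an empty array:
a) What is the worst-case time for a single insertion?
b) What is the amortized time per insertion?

(a) Worst-case single insertion: O(n) -- when the array is full at capacity c, the resize copies all c elements, and c can be Theta(n).
(b) Resizes happen at sizes 69, 414, 2484, ... Total copy cost for n insertions: 69 + 414 + ... = O(n) (geometric series with ratio 1/6). Amortized cost per insertion: O(n)/n = O(1).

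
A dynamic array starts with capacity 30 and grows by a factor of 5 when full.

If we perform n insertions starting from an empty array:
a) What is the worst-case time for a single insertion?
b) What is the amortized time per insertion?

(a) Worst-case single insertion: O(n) -- when the array is full at capacity c, the resize copies all c elements, and c can be Theta(n).
(b) Resizes happen at sizes 30, 150, 750, ... Total copy cost for n insertions: 30 + 150 + ... = O(n) (geometric series with ratio 1/5). Amortized cost per insertion: O(n)/n = O(1).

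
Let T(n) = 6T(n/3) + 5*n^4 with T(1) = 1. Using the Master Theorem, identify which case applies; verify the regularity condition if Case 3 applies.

a=6, b=3, f(n)=5*n^4.
log_3(6) = 1.631 < 4.
f(n) = Omega(n^(1.631+epsilon)) for some epsilon > 0, so Case 3 is the candidate.
Regularity: a*f(n/b) = 6*5*(n/3)^4 = (6/81)*5*n^4 <= c*f(n) with c = 6/81 < 1. Satisfied.
Case 3: T(n) = Theta(n^4).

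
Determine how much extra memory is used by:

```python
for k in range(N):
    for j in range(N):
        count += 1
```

Space complexity: O(1).
Only a constant amount of auxiliary storage is used; nothing grows with n.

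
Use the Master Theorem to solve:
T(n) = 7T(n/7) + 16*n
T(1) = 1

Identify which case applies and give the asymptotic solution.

a=7, b=7, f(n)=16*n.
log_7(7) = 1, so n^(log_b(a)) = n.
f(n) = Theta(n), so Case 2 applies.
T(n) = Theta(n log n).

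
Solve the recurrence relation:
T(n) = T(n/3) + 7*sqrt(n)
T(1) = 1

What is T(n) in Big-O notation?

Each level contributes sqrt(n/3^k). Geometric series with ratio 1/sqrt(3) < 1 sums to O(sqrt(n)).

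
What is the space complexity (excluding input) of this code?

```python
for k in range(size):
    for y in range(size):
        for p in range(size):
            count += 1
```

Space complexity: O(1).
Only a constant amount of auxiliary storage is used; nothing grows with n.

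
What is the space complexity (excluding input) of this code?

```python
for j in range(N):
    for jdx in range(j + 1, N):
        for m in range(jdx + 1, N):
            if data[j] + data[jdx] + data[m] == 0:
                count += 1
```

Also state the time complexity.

Space complexity: O(1).
Only a constant amount of auxiliary storage is used; nothing grows with n.
Time complexity: O(n^3).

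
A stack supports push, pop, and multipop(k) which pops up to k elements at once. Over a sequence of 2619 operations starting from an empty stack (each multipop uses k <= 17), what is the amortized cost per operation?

Each element is pushed exactly once and popped at most once (whether by pop or as part of a multipop). So the total number of individual pops over the whole sequence is at most the number of pushes, which is at most 2619. Total work <= 2 * 2619, hence O(1) amortized per operation.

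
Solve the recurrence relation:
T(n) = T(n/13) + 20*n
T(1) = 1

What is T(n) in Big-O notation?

Geometric series: 20*n*(1 + 1/13 + 1/13^2 + ...) = O(n). T(n) = O(n).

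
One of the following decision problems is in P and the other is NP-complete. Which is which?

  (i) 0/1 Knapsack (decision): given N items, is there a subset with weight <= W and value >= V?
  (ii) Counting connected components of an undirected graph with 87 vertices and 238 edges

(i) is NP-complete: reduces from Subset Sum.
(ii) is P: BFS/DFS visits each vertex and edge once: O(V+E).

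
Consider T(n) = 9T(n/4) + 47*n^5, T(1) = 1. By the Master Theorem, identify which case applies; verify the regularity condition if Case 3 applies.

a=9, b=4, f(n)=47*n^5.
log_4(9) = 1.585 < 5.
f(n) = Omega(n^(1.585+epsilon)) for some epsilon > 0, so Case 3 is the candidate.
Regularity: a*f(n/b) = 9*47*(n/4)^5 = (9/1024)*47*n^5 <= c*f(n) with c = 9/1024 < 1. Satisfied.
Case 3: T(n) = Theta(n^5).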